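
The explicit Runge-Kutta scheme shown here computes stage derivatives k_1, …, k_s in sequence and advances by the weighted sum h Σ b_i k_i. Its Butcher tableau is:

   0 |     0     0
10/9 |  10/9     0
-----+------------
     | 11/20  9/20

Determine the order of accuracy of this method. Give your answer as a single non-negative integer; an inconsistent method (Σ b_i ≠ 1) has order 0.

2

b = (11/20, 9/20)
c = (0, 10/9)
Σ b_i: 11/20·1 + 9/20·1 = 1 ✓
b·c: 9/20·10/9 = 1/2 ✓; 2 stages ⇒ order 2.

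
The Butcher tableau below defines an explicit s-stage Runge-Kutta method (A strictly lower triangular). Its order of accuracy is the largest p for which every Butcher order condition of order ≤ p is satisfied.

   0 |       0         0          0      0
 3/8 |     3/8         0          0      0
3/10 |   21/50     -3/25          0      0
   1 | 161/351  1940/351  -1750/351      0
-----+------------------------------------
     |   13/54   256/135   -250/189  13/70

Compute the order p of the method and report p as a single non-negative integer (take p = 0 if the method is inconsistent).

b = (13/54, 256/135, -250/189, 13/70)
c = (0, 3/8, 3/10, 1)
Ac = (0, 0, -9/200, 15/26)
Σ b_i: 13/54·1 + 256/135·1 + (-250/189)·1 + 13/70·1 = 1 ✓
b·c: 256/135·3/8 + (-250/189)·3/10 + 13/70·1 = 1/2 ✓
b·c²: 256/135·9/64 + (-250/189)·9/100 + 13/70·1 = 1/3 ✓
b·Ac: (-250/189)·(-9/200) + 13/70·15/26 = 1/6 ✓
b·c³: 256/135·27/512 + (-250/189)·27/1000 + 13/70·1 = 1/4 ✓
b·(c∘Ac): (-250/189)·(-27/2000) + 13/70·15/26 = 1/8 ✓
b·Ac²: (-250/189)·(-27/1600) + 13/70·205/624 = 1/12 ✓
b·A²c: 13/70·35/156 = 1/24 ✓; 4 stages ⇒ order 4.

4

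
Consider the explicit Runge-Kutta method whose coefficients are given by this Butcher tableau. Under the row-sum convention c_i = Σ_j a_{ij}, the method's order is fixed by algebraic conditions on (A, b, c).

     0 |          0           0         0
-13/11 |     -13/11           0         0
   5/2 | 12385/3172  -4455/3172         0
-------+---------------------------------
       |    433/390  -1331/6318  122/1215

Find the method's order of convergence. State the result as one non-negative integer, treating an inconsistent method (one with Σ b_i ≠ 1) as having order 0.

b = (433/390, -1331/6318, 122/1215)
c = (0, -13/11, 5/2)
Ac = (0, 0, 405/244)
Σ b_i: 433/390·1 + (-1331/6318)·1 + 122/1215·1 = 1 ✓
b·c: (-1331/6318)·(-13/11) + 122/1215·5/2 = 1/2 ✓
b·c²: (-1331/6318)·169/121 + 122/1215·25/4 = 1/3 ✓
b·Ac: 122/1215·405/244 = 1/6 ✓; 3 stages ⇒ order 3.

3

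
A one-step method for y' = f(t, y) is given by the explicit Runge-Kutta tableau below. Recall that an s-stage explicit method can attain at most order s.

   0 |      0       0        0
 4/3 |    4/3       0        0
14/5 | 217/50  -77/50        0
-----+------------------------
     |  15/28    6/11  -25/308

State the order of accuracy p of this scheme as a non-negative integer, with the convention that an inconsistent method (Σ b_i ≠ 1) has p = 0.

3

b = (15/28, 6/11, -25/308)
c = (0, 4/3, 14/5)
Ac = (0, 0, -154/75)
Σ b_i: 15/28·1 + 6/11·1 + (-25/308)·1 = 1 ✓
b·c: 6/11·4/3 + (-25/308)·14/5 = 1/2 ✓
b·c²: 6/11·16/9 + (-25/308)·196/25 = 1/3 ✓
b·Ac: (-25/308)·(-154/75) = 1/6 ✓; 3 stages ⇒ order 3.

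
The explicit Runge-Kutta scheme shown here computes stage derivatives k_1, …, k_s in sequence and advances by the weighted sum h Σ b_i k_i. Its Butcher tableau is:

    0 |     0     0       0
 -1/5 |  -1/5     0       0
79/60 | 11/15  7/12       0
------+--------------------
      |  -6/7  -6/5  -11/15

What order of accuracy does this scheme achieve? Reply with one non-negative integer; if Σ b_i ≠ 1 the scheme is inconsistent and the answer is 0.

0

b = (-6/7, -6/5, -11/15)
c = (0, -1/5, 79/60)
Ac = (0, 0, -7/60)
Σ b_i: (-6/7)·1 + (-6/5)·1 + (-11/15)·1 = -293/105 ≠ 1 ⇒ order 0.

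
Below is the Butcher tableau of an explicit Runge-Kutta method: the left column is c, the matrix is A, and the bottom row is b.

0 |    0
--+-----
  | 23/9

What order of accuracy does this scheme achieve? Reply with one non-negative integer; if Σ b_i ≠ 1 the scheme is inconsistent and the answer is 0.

b = (23/9)
c = (0)
Σ b_i: 23/9·1 = 23/9 ≠ 1 ⇒ order 0.

0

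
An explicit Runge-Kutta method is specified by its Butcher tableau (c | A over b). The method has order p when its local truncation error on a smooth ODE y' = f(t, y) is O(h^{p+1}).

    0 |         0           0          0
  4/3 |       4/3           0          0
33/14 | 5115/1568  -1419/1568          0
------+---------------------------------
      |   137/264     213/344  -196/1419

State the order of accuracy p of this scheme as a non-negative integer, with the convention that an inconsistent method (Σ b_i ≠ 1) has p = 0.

b = (137/264, 213/344, -196/1419)
c = (0, 4/3, 33/14)
Ac = (0, 0, -473/392)
Σ b_i: 137/264·1 + 213/344·1 + (-196/1419)·1 = 1 ✓
b·c: 213/344·4/3 + (-196/1419)·33/14 = 1/2 ✓
b·c²: 213/344·16/9 + (-196/1419)·1089/196 = 1/3 ✓
b·Ac: (-196/1419)·(-473/392) = 1/6 ✓; 3 stages ⇒ order 3.

3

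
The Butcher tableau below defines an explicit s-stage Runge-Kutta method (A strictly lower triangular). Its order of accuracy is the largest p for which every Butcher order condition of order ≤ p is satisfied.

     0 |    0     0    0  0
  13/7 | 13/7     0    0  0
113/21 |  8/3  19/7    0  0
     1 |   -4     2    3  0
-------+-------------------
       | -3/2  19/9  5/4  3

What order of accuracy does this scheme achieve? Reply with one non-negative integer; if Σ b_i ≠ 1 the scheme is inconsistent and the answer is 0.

b = (-3/2, 19/9, 5/4, 3)
c = (0, 13/7, 113/21, 1)
Ac = (0, 0, 247/49, 139/7)
Σ b_i: (-3/2)·1 + 19/9·1 + 5/4·1 + 3·1 = 175/36 ≠ 1 ⇒ order 0.

0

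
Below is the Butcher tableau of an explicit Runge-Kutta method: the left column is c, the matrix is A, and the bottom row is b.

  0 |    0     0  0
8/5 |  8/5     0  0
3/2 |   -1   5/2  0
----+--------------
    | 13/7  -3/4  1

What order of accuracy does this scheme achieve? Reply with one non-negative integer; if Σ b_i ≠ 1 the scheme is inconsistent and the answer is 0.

0

b = (13/7, -3/4, 1)
c = (0, 8/5, 3/2)
Ac = (0, 0, 4)
Σ b_i: 13/7·1 + (-3/4)·1 + 1·1 = 59/28 ≠ 1 ⇒ order 0.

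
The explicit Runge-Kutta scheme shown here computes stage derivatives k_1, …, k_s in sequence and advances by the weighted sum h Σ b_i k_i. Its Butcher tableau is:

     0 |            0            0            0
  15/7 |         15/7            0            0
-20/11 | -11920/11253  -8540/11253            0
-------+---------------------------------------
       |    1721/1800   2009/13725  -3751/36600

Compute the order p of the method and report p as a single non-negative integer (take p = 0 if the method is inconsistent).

b = (1721/1800, 2009/13725, -3751/36600)
c = (0, 15/7, -20/11)
Ac = (0, 0, -6100/3751)
Σ b_i: 1721/1800·1 + 2009/13725·1 + (-3751/36600)·1 = 1 ✓
b·c: 2009/13725·15/7 + (-3751/36600)·(-20/11) = 1/2 ✓
b·c²: 2009/13725·225/49 + (-3751/36600)·400/121 = 1/3 ✓
b·Ac: (-3751/36600)·(-6100/3751) = 1/6 ✓; 3 stages ⇒ order 3.

3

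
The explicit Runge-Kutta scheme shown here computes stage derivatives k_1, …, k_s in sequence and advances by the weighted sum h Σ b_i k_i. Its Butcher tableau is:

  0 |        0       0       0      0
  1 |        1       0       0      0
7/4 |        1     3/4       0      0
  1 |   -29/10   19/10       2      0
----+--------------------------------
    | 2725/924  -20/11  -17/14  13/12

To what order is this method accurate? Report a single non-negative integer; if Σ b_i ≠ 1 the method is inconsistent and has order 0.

b = (2725/924, -20/11, -17/14, 13/12)
c = (0, 1, 7/4, 1)
Ac = (0, 0, 3/4, 27/5)
Σ b_i: 2725/924·1 + (-20/11)·1 + (-17/14)·1 + 13/12·1 = 1 ✓
b·c: (-20/11)·1 + (-17/14)·7/4 + 13/12·1 = -755/264 ≠ 1/2 ⇒ order 1.

1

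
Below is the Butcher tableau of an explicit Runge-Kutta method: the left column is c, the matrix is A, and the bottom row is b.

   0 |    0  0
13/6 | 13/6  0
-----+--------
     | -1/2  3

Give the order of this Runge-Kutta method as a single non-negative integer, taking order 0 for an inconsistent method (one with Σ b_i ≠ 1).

0

b = (-1/2, 3)
c = (0, 13/6)
Σ b_i: (-1/2)·1 + 3·1 = 5/2 ≠ 1 ⇒ order 0.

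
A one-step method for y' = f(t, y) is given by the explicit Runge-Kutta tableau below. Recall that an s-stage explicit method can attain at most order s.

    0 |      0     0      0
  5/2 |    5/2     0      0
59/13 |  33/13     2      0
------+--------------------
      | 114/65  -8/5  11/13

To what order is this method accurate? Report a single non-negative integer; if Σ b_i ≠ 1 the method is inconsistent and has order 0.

b = (114/65, -8/5, 11/13)
c = (0, 5/2, 59/13)
Ac = (0, 0, 5)
Σ b_i: 114/65·1 + (-8/5)·1 + 11/13·1 = 1 ✓
b·c: (-8/5)·5/2 + 11/13·59/13 = -27/169 ≠ 1/2 ⇒ order 1.

1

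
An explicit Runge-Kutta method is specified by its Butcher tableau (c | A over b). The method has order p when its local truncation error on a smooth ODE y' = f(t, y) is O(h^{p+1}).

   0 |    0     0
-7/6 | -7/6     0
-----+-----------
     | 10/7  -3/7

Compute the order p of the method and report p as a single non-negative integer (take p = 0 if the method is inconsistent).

2

b = (10/7, -3/7)
c = (0, -7/6)
Σ b_i: 10/7·1 + (-3/7)·1 = 1 ✓
b·c: (-3/7)·(-7/6) = 1/2 ✓; 2 stages ⇒ order 2.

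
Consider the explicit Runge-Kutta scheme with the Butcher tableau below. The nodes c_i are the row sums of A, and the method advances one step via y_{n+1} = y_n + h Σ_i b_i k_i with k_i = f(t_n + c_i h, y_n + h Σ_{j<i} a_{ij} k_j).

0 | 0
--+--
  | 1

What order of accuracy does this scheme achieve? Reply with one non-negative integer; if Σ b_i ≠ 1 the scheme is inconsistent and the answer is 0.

b = (1)
c = (0)
Σ b_i: 1·1 = 1 ✓; 1 stage ⇒ order 1.

1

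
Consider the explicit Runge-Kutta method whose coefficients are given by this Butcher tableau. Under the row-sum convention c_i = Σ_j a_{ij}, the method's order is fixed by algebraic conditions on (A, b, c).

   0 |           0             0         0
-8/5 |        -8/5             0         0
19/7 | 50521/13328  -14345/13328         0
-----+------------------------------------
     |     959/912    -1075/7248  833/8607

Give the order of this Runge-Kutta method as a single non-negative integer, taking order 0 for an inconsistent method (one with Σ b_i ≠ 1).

b = (959/912, -1075/7248, 833/8607)
c = (0, -8/5, 19/7)
Ac = (0, 0, 2869/1666)
Σ b_i: 959/912·1 + (-1075/7248)·1 + 833/8607·1 = 1 ✓
b·c: (-1075/7248)·(-8/5) + 833/8607·19/7 = 1/2 ✓
b·c²: (-1075/7248)·64/25 + 833/8607·361/49 = 1/3 ✓
b·Ac: 833/8607·2869/1666 = 1/6 ✓; 3 stages ⇒ order 3.

3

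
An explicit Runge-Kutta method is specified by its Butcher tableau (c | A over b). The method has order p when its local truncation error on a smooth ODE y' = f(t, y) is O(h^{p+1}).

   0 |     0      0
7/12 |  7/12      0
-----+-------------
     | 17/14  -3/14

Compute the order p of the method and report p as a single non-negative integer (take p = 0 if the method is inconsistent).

b = (17/14, -3/14)
c = (0, 7/12)
Σ b_i: 17/14·1 + (-3/14)·1 = 1 ✓
b·c: (-3/14)·7/12 = -1/8 ≠ 1/2 ⇒ order 1.

1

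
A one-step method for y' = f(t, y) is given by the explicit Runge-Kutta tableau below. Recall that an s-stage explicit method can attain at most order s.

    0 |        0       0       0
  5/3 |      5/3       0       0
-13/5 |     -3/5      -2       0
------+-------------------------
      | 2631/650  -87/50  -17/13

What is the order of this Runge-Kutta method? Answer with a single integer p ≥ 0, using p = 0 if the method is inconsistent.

b = (2631/650, -87/50, -17/13)
c = (0, 5/3, -13/5)
Ac = (0, 0, -10/3)
Σ b_i: 2631/650·1 + (-87/50)·1 + (-17/13)·1 = 1 ✓
b·c: (-87/50)·5/3 + (-17/13)·(-13/5) = 1/2 ✓
b·c²: (-87/50)·25/9 + (-17/13)·169/25 = -2051/150 ≠ 1/3 ⇒ order 2.
b·Ac: (-17/13)·(-10/3) = 170/39 ≠ 1/6

2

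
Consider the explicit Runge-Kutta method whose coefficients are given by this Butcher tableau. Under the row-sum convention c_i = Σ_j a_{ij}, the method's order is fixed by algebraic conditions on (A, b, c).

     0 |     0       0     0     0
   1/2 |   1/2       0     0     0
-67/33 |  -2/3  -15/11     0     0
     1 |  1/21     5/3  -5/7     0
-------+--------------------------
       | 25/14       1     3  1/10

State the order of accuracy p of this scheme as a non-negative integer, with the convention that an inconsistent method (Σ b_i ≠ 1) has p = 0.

b = (25/14, 1, 3, 1/10)
c = (0, 1/2, -67/33, 1)
Ac = (0, 0, -15/22, 1055/462)
Σ b_i: 25/14·1 + 1·1 + 3·1 + 1/10·1 = 206/35 ≠ 1 ⇒ order 0.

0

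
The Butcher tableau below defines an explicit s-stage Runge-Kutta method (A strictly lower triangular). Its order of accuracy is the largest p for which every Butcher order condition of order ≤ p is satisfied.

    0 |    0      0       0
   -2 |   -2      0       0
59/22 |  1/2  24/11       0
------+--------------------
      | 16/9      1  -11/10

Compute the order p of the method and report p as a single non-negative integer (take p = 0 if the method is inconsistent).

b = (16/9, 1, -11/10)
c = (0, -2, 59/22)
Ac = (0, 0, -48/11)
Σ b_i: 16/9·1 + 1·1 + (-11/10)·1 = 151/90 ≠ 1 ⇒ order 0.

0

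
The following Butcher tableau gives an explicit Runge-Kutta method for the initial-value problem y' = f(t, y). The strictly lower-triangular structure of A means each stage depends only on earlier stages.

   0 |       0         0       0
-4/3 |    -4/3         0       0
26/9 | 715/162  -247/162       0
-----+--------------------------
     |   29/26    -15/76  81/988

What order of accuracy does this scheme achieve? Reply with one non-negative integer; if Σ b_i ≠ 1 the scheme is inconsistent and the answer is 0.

b = (29/26, -15/76, 81/988)
c = (0, -4/3, 26/9)
Ac = (0, 0, 494/243)
Σ b_i: 29/26·1 + (-15/76)·1 + 81/988·1 = 1 ✓
b·c: (-15/76)·(-4/3) + 81/988·26/9 = 1/2 ✓
b·c²: (-15/76)·16/9 + 81/988·676/81 = 1/3 ✓
b·Ac: 81/988·494/243 = 1/6 ✓; 3 stages ⇒ order 3.

3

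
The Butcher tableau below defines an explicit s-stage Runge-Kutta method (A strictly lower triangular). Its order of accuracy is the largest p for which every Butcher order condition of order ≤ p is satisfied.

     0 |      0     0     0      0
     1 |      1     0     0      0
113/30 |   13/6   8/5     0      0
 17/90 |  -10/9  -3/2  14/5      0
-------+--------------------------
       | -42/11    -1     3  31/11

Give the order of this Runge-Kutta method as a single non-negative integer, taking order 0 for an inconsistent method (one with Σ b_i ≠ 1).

b = (-42/11, -1, 3, 31/11)
c = (0, 1, 113/30, 17/90)
Ac = (0, 0, 8/5, 1357/150)
Σ b_i: (-42/11)·1 + (-1)·1 + 3·1 + 31/11·1 = 1 ✓
b·c: (-1)·1 + 3·113/30 + 31/11·17/90 = 5362/495 ≠ 1/2 ⇒ order 1.

1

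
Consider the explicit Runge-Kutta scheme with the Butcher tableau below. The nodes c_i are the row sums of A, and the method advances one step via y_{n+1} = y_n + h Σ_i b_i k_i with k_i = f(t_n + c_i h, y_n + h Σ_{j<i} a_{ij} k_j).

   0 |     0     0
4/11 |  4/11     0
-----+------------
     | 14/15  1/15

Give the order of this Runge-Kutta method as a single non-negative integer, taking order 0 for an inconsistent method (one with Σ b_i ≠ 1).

b = (14/15, 1/15)
c = (0, 4/11)
Σ b_i: 14/15·1 + 1/15·1 = 1 ✓
b·c: 1/15·4/11 = 4/165 ≠ 1/2 ⇒ order 1.

1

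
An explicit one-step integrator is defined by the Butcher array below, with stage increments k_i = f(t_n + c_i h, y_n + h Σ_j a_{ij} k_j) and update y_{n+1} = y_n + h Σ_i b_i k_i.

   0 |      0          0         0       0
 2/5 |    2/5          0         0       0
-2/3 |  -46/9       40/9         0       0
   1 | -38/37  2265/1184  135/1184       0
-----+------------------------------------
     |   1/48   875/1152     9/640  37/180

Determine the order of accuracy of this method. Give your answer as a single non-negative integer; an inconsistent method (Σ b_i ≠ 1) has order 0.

4

b = (1/48, 875/1152, 9/640, 37/180)
c = (0, 2/5, -2/3, 1)
Ac = (0, 0, 16/9, 51/74)
Σ b_i: 1/48·1 + 875/1152·1 + 9/640·1 + 37/180·1 = 1 ✓
b·c: 875/1152·2/5 + 9/640·(-2/3) + 37/180·1 = 1/2 ✓
b·c²: 875/1152·4/25 + 9/640·4/9 + 37/180·1 = 1/3 ✓
b·Ac: 9/640·16/9 + 37/180·51/74 = 1/6 ✓
b·c³: 875/1152·8/125 + 9/640·(-8/27) + 37/180·1 = 1/4 ✓
b·(c∘Ac): 9/640·(-32/27) + 37/180·51/74 = 1/8 ✓
b·Ac²: 9/640·32/45 + 37/180·66/185 = 1/12 ✓
b·A²c: 37/180·15/74 = 1/24 ✓; 4 stages ⇒ order 4.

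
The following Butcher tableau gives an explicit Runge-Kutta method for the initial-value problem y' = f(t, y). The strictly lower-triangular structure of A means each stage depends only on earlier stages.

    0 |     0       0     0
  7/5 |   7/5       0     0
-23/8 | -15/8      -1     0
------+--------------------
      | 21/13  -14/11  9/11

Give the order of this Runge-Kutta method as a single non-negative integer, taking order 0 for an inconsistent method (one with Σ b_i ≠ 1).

b = (21/13, -14/11, 9/11)
c = (0, 7/5, -23/8)
Ac = (0, 0, -7/5)
Σ b_i: 21/13·1 + (-14/11)·1 + 9/11·1 = 166/143 ≠ 1 ⇒ order 0.

0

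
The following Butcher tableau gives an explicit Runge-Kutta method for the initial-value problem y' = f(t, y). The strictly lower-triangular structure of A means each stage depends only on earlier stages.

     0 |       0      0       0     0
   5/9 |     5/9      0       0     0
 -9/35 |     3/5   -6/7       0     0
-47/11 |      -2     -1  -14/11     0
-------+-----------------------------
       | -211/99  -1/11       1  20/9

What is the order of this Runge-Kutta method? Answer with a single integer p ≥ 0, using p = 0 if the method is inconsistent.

b = (-211/99, -1/11, 1, 20/9)
c = (0, 5/9, -9/35, -47/11)
Ac = (0, 0, -10/21, -113/495)
Σ b_i: (-211/99)·1 + (-1/11)·1 + 1·1 + 20/9·1 = 1 ✓
b·c: (-1/11)·5/9 + 1·(-9/35) + 20/9·(-47/11) = -3774/385 ≠ 1/2 ⇒ order 1.

1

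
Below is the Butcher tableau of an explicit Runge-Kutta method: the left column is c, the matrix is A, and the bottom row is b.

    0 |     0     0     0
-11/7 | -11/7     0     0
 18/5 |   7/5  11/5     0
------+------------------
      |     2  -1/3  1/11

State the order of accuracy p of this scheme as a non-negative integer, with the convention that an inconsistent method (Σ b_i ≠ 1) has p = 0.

0

b = (2, -1/3, 1/11)
c = (0, -11/7, 18/5)
Ac = (0, 0, -121/35)
Σ b_i: 2·1 + (-1/3)·1 + 1/11·1 = 58/33 ≠ 1 ⇒ order 0.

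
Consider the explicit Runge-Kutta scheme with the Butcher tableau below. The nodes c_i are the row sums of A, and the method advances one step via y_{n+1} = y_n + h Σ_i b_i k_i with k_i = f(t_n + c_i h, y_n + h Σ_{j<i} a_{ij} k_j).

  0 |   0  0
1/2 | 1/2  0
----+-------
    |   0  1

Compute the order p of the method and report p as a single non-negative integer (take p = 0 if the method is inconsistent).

2

b = (0, 1)
c = (0, 1/2)
Σ b_i: 1·1 = 1 ✓
b·c: 1·1/2 = 1/2 ✓; 2 stages ⇒ order 2.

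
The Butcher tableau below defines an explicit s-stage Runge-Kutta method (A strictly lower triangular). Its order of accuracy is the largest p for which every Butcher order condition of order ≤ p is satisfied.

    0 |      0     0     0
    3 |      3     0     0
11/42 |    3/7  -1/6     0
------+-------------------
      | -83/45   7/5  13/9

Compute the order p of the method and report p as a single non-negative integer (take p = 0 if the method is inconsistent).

b = (-83/45, 7/5, 13/9)
c = (0, 3, 11/42)
Ac = (0, 0, -1/2)
Σ b_i: (-83/45)·1 + 7/5·1 + 13/9·1 = 1 ✓
b·c: 7/5·3 + 13/9·11/42 = 8653/1890 ≠ 1/2 ⇒ order 1.

1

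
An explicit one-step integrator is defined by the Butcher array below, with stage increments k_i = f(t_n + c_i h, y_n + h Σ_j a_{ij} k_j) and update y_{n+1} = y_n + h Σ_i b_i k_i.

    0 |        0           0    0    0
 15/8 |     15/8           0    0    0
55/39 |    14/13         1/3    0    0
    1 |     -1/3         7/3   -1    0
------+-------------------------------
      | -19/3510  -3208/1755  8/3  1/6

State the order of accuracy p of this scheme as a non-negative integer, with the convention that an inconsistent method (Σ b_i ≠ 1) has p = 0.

b = (-19/3510, -3208/1755, 8/3, 1/6)
c = (0, 15/8, 55/39, 1)
Ac = (0, 0, 5/8, 925/312)
Σ b_i: (-19/3510)·1 + (-3208/1755)·1 + 8/3·1 + 1/6·1 = 1 ✓
b·c: (-3208/1755)·15/8 + 8/3·55/39 + 1/6·1 = 1/2 ✓
b·c²: (-3208/1755)·225/64 + 8/3·3025/1521 + 1/6·1 = -34901/36504 ≠ 1/3 ⇒ order 2.
b·Ac: 8/3·5/8 + 1/6·925/312 = 4045/1872 ≠ 1/6

2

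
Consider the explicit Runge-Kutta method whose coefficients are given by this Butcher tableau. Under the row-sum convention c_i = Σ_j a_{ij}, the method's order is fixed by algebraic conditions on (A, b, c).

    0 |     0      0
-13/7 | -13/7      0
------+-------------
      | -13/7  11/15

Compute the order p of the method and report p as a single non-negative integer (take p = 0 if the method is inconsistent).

b = (-13/7, 11/15)
c = (0, -13/7)
Σ b_i: (-13/7)·1 + 11/15·1 = -118/105 ≠ 1 ⇒ order 0.

0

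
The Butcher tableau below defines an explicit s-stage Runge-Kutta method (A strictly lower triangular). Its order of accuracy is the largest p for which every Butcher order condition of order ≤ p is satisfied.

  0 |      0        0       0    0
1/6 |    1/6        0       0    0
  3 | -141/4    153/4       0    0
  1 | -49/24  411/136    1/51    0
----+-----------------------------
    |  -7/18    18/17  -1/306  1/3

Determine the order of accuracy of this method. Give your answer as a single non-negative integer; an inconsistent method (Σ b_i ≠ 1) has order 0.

b = (-7/18, 18/17, -1/306, 1/3)
c = (0, 1/6, 3, 1)
Ac = (0, 0, 51/8, 9/16)
Σ b_i: (-7/18)·1 + 18/17·1 + (-1/306)·1 + 1/3·1 = 1 ✓
b·c: 18/17·1/6 + (-1/306)·3 + 1/3·1 = 1/2 ✓
b·c²: 18/17·1/36 + (-1/306)·9 + 1/3·1 = 1/3 ✓
b·Ac: (-1/306)·51/8 + 1/3·9/16 = 1/6 ✓
b·c³: 18/17·1/216 + (-1/306)·27 + 1/3·1 = 1/4 ✓
b·(c∘Ac): (-1/306)·153/8 + 1/3·9/16 = 1/8 ✓
b·Ac²: (-1/306)·17/16 + 1/3·25/96 = 1/12 ✓
b·A²c: 1/3·1/8 = 1/24 ✓; 4 stages ⇒ order 4.

4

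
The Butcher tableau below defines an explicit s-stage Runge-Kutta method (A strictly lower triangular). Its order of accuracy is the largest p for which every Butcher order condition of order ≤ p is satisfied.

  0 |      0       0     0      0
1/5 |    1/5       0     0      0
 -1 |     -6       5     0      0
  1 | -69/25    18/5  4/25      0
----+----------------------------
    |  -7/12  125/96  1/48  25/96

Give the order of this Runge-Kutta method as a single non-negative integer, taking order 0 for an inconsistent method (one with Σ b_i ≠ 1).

b = (-7/12, 125/96, 1/48, 25/96)
c = (0, 1/5, -1, 1)
Ac = (0, 0, 1, 14/25)
Σ b_i: (-7/12)·1 + 125/96·1 + 1/48·1 + 25/96·1 = 1 ✓
b·c: 125/96·1/5 + 1/48·(-1) + 25/96·1 = 1/2 ✓
b·c²: 125/96·1/25 + 1/48·1 + 25/96·1 = 1/3 ✓
b·Ac: 1/48·1 + 25/96·14/25 = 1/6 ✓
b·c³: 125/96·1/125 + 1/48·(-1) + 25/96·1 = 1/4 ✓
b·(c∘Ac): 1/48·(-1) + 25/96·14/25 = 1/8 ✓
b·Ac²: 1/48·1/5 + 25/96·38/125 = 1/12 ✓
b·A²c: 25/96·4/25 = 1/24 ✓; 4 stages ⇒ order 4.

4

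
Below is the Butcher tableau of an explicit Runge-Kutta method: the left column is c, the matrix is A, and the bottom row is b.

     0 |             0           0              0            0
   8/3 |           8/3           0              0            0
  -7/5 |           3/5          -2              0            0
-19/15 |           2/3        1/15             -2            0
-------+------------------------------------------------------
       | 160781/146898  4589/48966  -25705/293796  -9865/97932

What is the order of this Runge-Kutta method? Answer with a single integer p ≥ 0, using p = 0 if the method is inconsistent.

b = (160781/146898, 4589/48966, -25705/293796, -9865/97932)
c = (0, 8/3, -7/5, -19/15)
Ac = (0, 0, -16/3, 134/45)
Σ b_i: 160781/146898·1 + 4589/48966·1 + (-25705/293796)·1 + (-9865/97932)·1 = 1 ✓
b·c: 4589/48966·8/3 + (-25705/293796)·(-7/5) + (-9865/97932)·(-19/15) = 1/2 ✓
b·c²: 4589/48966·64/9 + (-25705/293796)·49/25 + (-9865/97932)·361/225 = 1/3 ✓
b·Ac: (-25705/293796)·(-16/3) + (-9865/97932)·134/45 = 1/6 ✓
b·c³: 4589/48966·512/27 + (-25705/293796)·(-343/125) + (-9865/97932)·(-6859/3375) = 73440737/33052050 ≠ 1/4 ⇒ order 3.
b·(c∘Ac): (-25705/293796)·112/15 + (-9865/97932)·(-2546/675) = -1806811/6610410 ≠ 1/8
b·Ac²: (-25705/293796)·(-128/9) + (-9865/97932)·(-2326/675) = 129879/81610 ≠ 1/12
b·A²c: (-9865/97932)·32/3 = -78920/73449 ≠ 1/24

3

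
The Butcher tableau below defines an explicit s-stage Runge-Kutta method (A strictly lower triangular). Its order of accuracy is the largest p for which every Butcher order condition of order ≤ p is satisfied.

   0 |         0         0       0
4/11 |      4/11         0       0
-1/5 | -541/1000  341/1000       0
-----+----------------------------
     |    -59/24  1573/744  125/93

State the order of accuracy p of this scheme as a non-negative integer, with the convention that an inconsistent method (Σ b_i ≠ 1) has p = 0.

b = (-59/24, 1573/744, 125/93)
c = (0, 4/11, -1/5)
Ac = (0, 0, 31/250)
Σ b_i: (-59/24)·1 + 1573/744·1 + 125/93·1 = 1 ✓
b·c: 1573/744·4/11 + 125/93·(-1/5) = 1/2 ✓
b·c²: 1573/744·16/121 + 125/93·1/25 = 1/3 ✓
b·Ac: 125/93·31/250 = 1/6 ✓; 3 stages ⇒ order 3.

3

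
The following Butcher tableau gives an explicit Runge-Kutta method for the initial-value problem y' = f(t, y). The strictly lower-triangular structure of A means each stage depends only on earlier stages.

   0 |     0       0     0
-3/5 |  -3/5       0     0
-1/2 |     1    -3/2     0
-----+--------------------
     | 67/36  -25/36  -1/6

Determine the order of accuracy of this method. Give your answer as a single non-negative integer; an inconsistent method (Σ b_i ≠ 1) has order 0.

2

b = (67/36, -25/36, -1/6)
c = (0, -3/5, -1/2)
Ac = (0, 0, 9/10)
Σ b_i: 67/36·1 + (-25/36)·1 + (-1/6)·1 = 1 ✓
b·c: (-25/36)·(-3/5) + (-1/6)·(-1/2) = 1/2 ✓
b·c²: (-25/36)·9/25 + (-1/6)·1/4 = -7/24 ≠ 1/3 ⇒ order 2.
b·Ac: (-1/6)·9/10 = -3/20 ≠ 1/6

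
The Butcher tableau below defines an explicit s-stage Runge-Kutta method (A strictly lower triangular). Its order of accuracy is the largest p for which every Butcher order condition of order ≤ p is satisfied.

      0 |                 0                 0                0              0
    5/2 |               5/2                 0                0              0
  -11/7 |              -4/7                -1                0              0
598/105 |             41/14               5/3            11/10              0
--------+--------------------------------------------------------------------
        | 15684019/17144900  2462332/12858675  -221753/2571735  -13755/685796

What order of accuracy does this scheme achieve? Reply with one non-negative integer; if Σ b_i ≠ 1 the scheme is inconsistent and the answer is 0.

b = (15684019/17144900, 2462332/12858675, -221753/2571735, -13755/685796)
c = (0, 5/2, -11/7, 598/105)
Ac = (0, 0, -5/2, 256/105)
Σ b_i: 15684019/17144900·1 + 2462332/12858675·1 + (-221753/2571735)·1 + (-13755/685796)·1 = 1 ✓
b·c: 2462332/12858675·5/2 + (-221753/2571735)·(-11/7) + (-13755/685796)·598/105 = 1/2 ✓
b·c²: 2462332/12858675·25/4 + (-221753/2571735)·121/49 + (-13755/685796)·357604/11025 = 1/3 ✓
b·Ac: (-221753/2571735)·(-5/2) + (-13755/685796)·256/105 = 1/6 ✓
b·c³: 2462332/12858675·125/8 + (-221753/2571735)·(-1331/343) + (-13755/685796)·213847192/1157625 = -204387283/540064350 ≠ 1/4 ⇒ order 3.
b·(c∘Ac): (-221753/2571735)·55/14 + (-13755/685796)·153088/11025 = -7407893/12001430 ≠ 1/8
b·Ac²: (-221753/2571735)·(-25/4) + (-13755/685796)·38611/2940 = 15871297/57606864 ≠ 1/12
b·A²c: (-13755/685796)·(-11/4) = 151305/2743184 ≠ 1/24

3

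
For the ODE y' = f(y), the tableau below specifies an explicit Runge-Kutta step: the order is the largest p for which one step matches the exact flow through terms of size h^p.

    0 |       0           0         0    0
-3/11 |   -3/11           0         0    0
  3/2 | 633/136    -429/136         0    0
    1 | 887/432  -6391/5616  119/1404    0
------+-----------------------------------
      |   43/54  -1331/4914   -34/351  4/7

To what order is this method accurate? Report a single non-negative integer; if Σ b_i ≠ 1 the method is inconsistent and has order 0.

b = (43/54, -1331/4914, -34/351, 4/7)
c = (0, -3/11, 3/2, 1)
Ac = (0, 0, 117/136, 7/16)
Σ b_i: 43/54·1 + (-1331/4914)·1 + (-34/351)·1 + 4/7·1 = 1 ✓
b·c: (-1331/4914)·(-3/11) + (-34/351)·3/2 + 4/7·1 = 1/2 ✓
b·c²: (-1331/4914)·9/121 + (-34/351)·9/4 + 4/7·1 = 1/3 ✓
b·Ac: (-34/351)·117/136 + 4/7·7/16 = 1/6 ✓
b·c³: (-1331/4914)·(-27/1331) + (-34/351)·27/8 + 4/7·1 = 1/4 ✓
b·(c∘Ac): (-34/351)·351/272 + 4/7·7/16 = 1/8 ✓
b·Ac²: (-34/351)·(-351/1496) + 4/7·7/66 = 1/12 ✓
b·A²c: 4/7·7/96 = 1/24 ✓; 4 stages ⇒ order 4.

4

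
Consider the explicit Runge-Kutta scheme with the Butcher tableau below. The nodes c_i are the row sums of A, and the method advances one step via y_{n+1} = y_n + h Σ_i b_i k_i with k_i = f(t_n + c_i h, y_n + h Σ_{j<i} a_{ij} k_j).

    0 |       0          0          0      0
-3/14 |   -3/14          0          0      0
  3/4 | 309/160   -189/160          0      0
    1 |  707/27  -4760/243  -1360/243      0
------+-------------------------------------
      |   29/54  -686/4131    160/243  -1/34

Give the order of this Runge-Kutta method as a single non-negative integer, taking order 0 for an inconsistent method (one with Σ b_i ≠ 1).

4

b = (29/54, -686/4131, 160/243, -1/34)
c = (0, -3/14, 3/4, 1)
Ac = (0, 0, 81/320, 0)
Σ b_i: 29/54·1 + (-686/4131)·1 + 160/243·1 + (-1/34)·1 = 1 ✓
b·c: (-686/4131)·(-3/14) + 160/243·3/4 + (-1/34)·1 = 1/2 ✓
b·c²: (-686/4131)·9/196 + 160/243·9/16 + (-1/34)·1 = 1/3 ✓
b·Ac: 160/243·81/320 = 1/6 ✓
b·c³: (-686/4131)·(-27/2744) + 160/243·27/64 + (-1/34)·1 = 1/4 ✓
b·(c∘Ac): 160/243·243/1280 = 1/8 ✓
b·Ac²: 160/243·(-243/4480) + (-1/34)·(-85/21) = 1/12 ✓
b·A²c: (-1/34)·(-17/12) = 1/24 ✓; 4 stages ⇒ order 4.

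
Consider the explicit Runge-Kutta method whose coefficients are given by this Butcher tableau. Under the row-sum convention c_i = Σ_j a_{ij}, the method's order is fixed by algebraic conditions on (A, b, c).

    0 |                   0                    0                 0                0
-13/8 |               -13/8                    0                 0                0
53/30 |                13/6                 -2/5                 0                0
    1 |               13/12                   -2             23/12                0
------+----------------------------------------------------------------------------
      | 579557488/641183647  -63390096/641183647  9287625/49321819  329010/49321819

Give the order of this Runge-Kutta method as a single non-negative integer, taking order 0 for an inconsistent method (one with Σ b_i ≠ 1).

b = (579557488/641183647, -63390096/641183647, 9287625/49321819, 329010/49321819)
c = (0, -13/8, 53/30, 1)
Ac = (0, 0, 13/20, 2389/360)
Σ b_i: 579557488/641183647·1 + (-63390096/641183647)·1 + 9287625/49321819·1 + 329010/49321819·1 = 1 ✓
b·c: (-63390096/641183647)·(-13/8) + 9287625/49321819·53/30 + 329010/49321819·1 = 1/2 ✓
b·c²: (-63390096/641183647)·169/64 + 9287625/49321819·2809/900 + 329010/49321819·1 = 1/3 ✓
b·Ac: 9287625/49321819·13/20 + 329010/49321819·2389/360 = 1/6 ✓
b·c³: (-63390096/641183647)·(-2197/512) + 9287625/49321819·148877/27000 + 329010/49321819·1 = 20869722517/14204683872 ≠ 1/4 ⇒ order 3.
b·(c∘Ac): 9287625/49321819·689/600 + 329010/49321819·2389/360 = 308367271/1183723656 ≠ 1/8
b·Ac²: 9287625/49321819·(-169/160) + 329010/49321819·15139/21600 = -13794418799/71023419360 ≠ 1/12
b·A²c: 329010/49321819·299/240 = 3279133/394574552 ≠ 1/24

3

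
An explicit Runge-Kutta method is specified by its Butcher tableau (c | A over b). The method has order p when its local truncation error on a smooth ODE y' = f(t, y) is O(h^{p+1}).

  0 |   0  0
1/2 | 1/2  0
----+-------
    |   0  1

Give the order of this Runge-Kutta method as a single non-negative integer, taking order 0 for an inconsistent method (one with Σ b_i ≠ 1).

2

b = (0, 1)
c = (0, 1/2)
Σ b_i: 1·1 = 1 ✓
b·c: 1·1/2 = 1/2 ✓; 2 stages ⇒ order 2.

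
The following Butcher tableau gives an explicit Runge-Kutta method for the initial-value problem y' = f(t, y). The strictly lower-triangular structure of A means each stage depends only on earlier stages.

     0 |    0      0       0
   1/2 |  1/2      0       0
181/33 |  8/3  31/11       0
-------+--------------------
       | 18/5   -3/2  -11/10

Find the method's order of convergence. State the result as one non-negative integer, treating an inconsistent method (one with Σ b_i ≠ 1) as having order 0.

1

b = (18/5, -3/2, -11/10)
c = (0, 1/2, 181/33)
Ac = (0, 0, 31/22)
Σ b_i: 18/5·1 + (-3/2)·1 + (-11/10)·1 = 1 ✓
b·c: (-3/2)·1/2 + (-11/10)·181/33 = -407/60 ≠ 1/2 ⇒ order 1.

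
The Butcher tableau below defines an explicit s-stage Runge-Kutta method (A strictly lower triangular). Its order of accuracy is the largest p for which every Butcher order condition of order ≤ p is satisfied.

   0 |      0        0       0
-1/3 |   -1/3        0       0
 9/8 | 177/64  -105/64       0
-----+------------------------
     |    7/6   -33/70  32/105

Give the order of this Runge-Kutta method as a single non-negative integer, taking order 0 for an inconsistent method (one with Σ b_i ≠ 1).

b = (7/6, -33/70, 32/105)
c = (0, -1/3, 9/8)
Ac = (0, 0, 35/64)
Σ b_i: 7/6·1 + (-33/70)·1 + 32/105·1 = 1 ✓
b·c: (-33/70)·(-1/3) + 32/105·9/8 = 1/2 ✓
b·c²: (-33/70)·1/9 + 32/105·81/64 = 1/3 ✓
b·Ac: 32/105·35/64 = 1/6 ✓; 3 stages ⇒ order 3.

3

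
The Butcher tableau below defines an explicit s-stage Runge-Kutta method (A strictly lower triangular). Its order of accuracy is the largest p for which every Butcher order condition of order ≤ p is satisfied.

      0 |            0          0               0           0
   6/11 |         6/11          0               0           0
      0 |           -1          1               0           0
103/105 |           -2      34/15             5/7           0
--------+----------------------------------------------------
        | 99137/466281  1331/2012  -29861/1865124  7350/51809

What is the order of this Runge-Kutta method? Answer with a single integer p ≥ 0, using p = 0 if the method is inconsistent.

b = (99137/466281, 1331/2012, -29861/1865124, 7350/51809)
c = (0, 6/11, 0, 103/105)
Ac = (0, 0, 6/11, 68/55)
Σ b_i: 99137/466281·1 + 1331/2012·1 + (-29861/1865124)·1 + 7350/51809·1 = 1 ✓
b·c: 1331/2012·6/11 + 7350/51809·103/105 = 1/2 ✓
b·c²: 1331/2012·36/121 + 7350/51809·10609/11025 = 1/3 ✓
b·Ac: (-29861/1865124)·6/11 + 7350/51809·68/55 = 1/6 ✓
b·c³: 1331/2012·216/1331 + 7350/51809·1092727/1157625 = 76/315 ≠ 1/4 ⇒ order 3.
b·(c∘Ac): 7350/51809·7004/5775 = 952/5533 ≠ 1/8
b·Ac²: (-29861/1865124)·36/121 + 7350/51809·408/605 = 1/11 ≠ 1/12
b·A²c: 7350/51809·30/77 = 31500/569899 ≠ 1/24

3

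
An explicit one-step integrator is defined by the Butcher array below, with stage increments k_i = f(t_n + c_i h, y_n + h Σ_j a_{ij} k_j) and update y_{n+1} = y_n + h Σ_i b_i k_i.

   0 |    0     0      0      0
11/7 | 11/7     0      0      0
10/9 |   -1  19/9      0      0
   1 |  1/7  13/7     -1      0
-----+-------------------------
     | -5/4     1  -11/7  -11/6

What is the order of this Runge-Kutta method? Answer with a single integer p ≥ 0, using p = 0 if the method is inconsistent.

0

b = (-5/4, 1, -11/7, -11/6)
c = (0, 11/7, 10/9, 1)
Ac = (0, 0, 209/63, 797/441)
Σ b_i: (-5/4)·1 + 1·1 + (-11/7)·1 + (-11/6)·1 = -307/84 ≠ 1 ⇒ order 0.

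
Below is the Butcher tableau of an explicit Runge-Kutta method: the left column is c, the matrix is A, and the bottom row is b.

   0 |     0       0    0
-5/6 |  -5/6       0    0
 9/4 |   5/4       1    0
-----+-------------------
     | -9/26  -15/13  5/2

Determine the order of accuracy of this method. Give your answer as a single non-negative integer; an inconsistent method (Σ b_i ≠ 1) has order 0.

1

b = (-9/26, -15/13, 5/2)
c = (0, -5/6, 9/4)
Ac = (0, 0, -5/6)
Σ b_i: (-9/26)·1 + (-15/13)·1 + 5/2·1 = 1 ✓
b·c: (-15/13)·(-5/6) + 5/2·9/4 = 685/104 ≠ 1/2 ⇒ order 1.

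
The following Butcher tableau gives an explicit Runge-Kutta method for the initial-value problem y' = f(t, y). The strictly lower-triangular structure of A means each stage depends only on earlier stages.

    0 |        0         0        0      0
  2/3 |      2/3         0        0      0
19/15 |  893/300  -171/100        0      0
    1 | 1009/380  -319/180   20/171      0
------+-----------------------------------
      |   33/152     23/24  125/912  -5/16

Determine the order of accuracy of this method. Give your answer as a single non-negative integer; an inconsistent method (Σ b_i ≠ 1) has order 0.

b = (33/152, 23/24, 125/912, -5/16)
c = (0, 2/3, 19/15, 1)
Ac = (0, 0, -57/50, -31/30)
Σ b_i: 33/152·1 + 23/24·1 + 125/912·1 + (-5/16)·1 = 1 ✓
b·c: 23/24·2/3 + 125/912·19/15 + (-5/16)·1 = 1/2 ✓
b·c²: 23/24·4/9 + 125/912·361/225 + (-5/16)·1 = 1/3 ✓
b·Ac: 125/912·(-57/50) + (-5/16)·(-31/30) = 1/6 ✓
b·c³: 23/24·8/27 + 125/912·6859/3375 + (-5/16)·1 = 1/4 ✓
b·(c∘Ac): 125/912·(-361/250) + (-5/16)·(-31/30) = 1/8 ✓
b·Ac²: 125/912·(-19/25) + (-5/16)·(-3/5) = 1/12 ✓
b·A²c: (-5/16)·(-2/15) = 1/24 ✓; 4 stages ⇒ order 4.

4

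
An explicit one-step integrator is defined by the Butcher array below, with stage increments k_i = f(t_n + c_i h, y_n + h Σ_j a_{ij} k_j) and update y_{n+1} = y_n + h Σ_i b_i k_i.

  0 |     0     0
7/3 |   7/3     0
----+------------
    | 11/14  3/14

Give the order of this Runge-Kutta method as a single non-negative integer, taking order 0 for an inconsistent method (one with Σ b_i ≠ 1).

2

b = (11/14, 3/14)
c = (0, 7/3)
Σ b_i: 11/14·1 + 3/14·1 = 1 ✓
b·c: 3/14·7/3 = 1/2 ✓; 2 stages ⇒ order 2.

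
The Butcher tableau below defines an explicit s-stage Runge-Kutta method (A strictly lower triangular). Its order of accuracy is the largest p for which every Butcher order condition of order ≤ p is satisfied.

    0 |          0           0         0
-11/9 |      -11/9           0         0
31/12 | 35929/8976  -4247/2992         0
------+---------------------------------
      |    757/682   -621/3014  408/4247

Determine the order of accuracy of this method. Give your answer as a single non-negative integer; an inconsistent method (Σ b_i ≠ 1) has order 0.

3

b = (757/682, -621/3014, 408/4247)
c = (0, -11/9, 31/12)
Ac = (0, 0, 4247/2448)
Σ b_i: 757/682·1 + (-621/3014)·1 + 408/4247·1 = 1 ✓
b·c: (-621/3014)·(-11/9) + 408/4247·31/12 = 1/2 ✓
b·c²: (-621/3014)·121/81 + 408/4247·961/144 = 1/3 ✓
b·Ac: 408/4247·4247/2448 = 1/6 ✓; 3 stages ⇒ order 3.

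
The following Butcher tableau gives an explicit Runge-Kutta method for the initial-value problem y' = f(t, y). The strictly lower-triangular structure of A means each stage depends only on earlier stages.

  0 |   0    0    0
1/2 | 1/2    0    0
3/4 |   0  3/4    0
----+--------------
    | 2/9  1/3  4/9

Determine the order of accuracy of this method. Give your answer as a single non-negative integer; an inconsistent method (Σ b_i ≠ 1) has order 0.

b = (2/9, 1/3, 4/9)
c = (0, 1/2, 3/4)
Ac = (0, 0, 3/8)
Σ b_i: 2/9·1 + 1/3·1 + 4/9·1 = 1 ✓
b·c: 1/3·1/2 + 4/9·3/4 = 1/2 ✓
b·c²: 1/3·1/4 + 4/9·9/16 = 1/3 ✓
b·Ac: 4/9·3/8 = 1/6 ✓; 3 stages ⇒ order 3.

3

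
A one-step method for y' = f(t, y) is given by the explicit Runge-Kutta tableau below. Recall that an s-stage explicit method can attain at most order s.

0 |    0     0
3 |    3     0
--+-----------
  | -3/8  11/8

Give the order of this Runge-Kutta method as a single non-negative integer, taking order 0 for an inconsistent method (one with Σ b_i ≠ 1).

b = (-3/8, 11/8)
c = (0, 3)
Σ b_i: (-3/8)·1 + 11/8·1 = 1 ✓
b·c: 11/8·3 = 33/8 ≠ 1/2 ⇒ order 1.

1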